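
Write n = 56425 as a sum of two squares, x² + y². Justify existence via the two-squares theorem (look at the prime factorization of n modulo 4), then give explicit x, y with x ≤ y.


Step 1: Factor n = 56425 = 5^2 · 37 · 61.
Step 2: Check the mod-4 condition on each prime factor: 5 ≡ 1 (mod 4), exponent 2; 37 ≡ 1 (mod 4), exponent 1; 61 ≡ 1 (mod 4), exponent 1.
All primes ≡ 3 (mod 4) appear to even exponent (or don't appear), so by the two-squares theorem n IS expressible as a sum of two squares.
Step 3: Build a representation. Group n = k² · m with k = 5 and m = 37 · 61 = 2257 (a product of primes ≡ 1 (mod 4)); a representation of m scales to one of n via (k·x)² + (k·y)² = k²(x² + y²). Each prime p ≡ 1 (mod 4) is itself a sum of two squares; find a² by testing p − a² for a perfect square:
  37: 37 − 1² = 36 = 6² ⇒ 37 = 1² + 6².
  61: 61 − 1² = 60, 61 − 2² = 57, 61 − 3² = 52, 61 − 4² = 45, 61 − 5² = 36 = 6² ⇒ 61 = 5² + 6².
  Combine using the Brahmagupta–Fibonacci identity (a² + b²)(c² + d²) = (ac − bd)² + (ad + bc)² = (ac + bd)² + (ad − bc)²:
  37 · 61 = 2257: from (1² + 6²)(5² + 6²), take (1·5 − 6·6, 1·6 + 6·5) = (5 − 36, 6 + 30) = (-31, 36); dropping signs (only squares matter) gives (31, 36); check 31² + 36² = 961 + 1296 = 2257 ✓.
  Scale by k = 5: (5·31, 5·36) = (155, 180).
Step 4: Order so x ≤ y and verify: 155² + 180² = 24025 + 32400 = 56425 = n. ✓

n = 56425 = 155² + 180² (one valid representation with x ≤ y).


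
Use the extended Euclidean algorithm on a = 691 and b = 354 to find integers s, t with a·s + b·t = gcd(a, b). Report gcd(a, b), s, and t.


Euclidean algorithm on (691, 354) — divide until remainder is 0:
  691 = 1 · 354 + 337
  354 = 1 · 337 + 17
  337 = 19 · 17 + 14
  17 = 1 · 14 + 3
  14 = 4 · 3 + 2
  3 = 1 · 2 + 1
  2 = 2 · 1 + 0
gcd(691, 354) = 1.
Track Bezout coefficients alongside the remainders: start with r₀ = 691 = a·1 + b·0 (s = 1, t = 0) and r₁ = 354 = a·0 + b·1 (s = 0, t = 1); each new remainder r_{k+1} = r_{k-1} − q_k·r_k inherits s_{k+1} = s_{k-1} − q_k·s_k, t_{k+1} = t_{k-1} − q_k·t_k, so r_k = a·s_k + b·t_k at every step:
  q = 1: r = 337, s = 1 − 1·0 = 1, t = 0 − 1·1 = -1  (check: 691·1 + 354·(-1) = 337)
  q = 1: r = 17, s = 0 − 1·1 = -1, t = 1 − 1·(-1) = 2  (check: 691·(-1) + 354·2 = 17)
  q = 19: r = 14, s = 1 − 19·(-1) = 20, t = -1 − 19·2 = -39  (check: 691·20 + 354·(-39) = 14)
  q = 1: r = 3, s = -1 − 1·20 = -21, t = 2 − 1·(-39) = 41  (check: 691·(-21) + 354·41 = 3)
  q = 4: r = 2, s = 20 − 4·(-21) = 104, t = -39 − 4·41 = -203  (check: 691·104 + 354·(-203) = 2)
  q = 1: r = 1, s = -21 − 1·104 = -125, t = 41 − 1·(-203) = 244  (check: 691·(-125) + 354·244 = 1)
The row with r = 1 (the gcd) gives the Bezout coefficients s = -125, t = 244.
Result: 691 · (-125) + 354 · (244) = 1.

gcd(691, 354) = 1; s = -125, t = 244 (check: 691·(-125) + 354·244 = 1).


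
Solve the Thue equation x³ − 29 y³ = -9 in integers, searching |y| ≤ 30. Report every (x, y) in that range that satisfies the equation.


The equation is x³ - 29y³ = -9. For fixed y, x³ = 29·y³ − 9, so a solution requires the RHS to be a perfect cube.
Strategy: iterate y from -30 to 30, compute RHS = 29·y³ − 9, and check whether it is a (positive or negative) perfect cube.
Check small values of y:
  y = 0: RHS = -9 is not a perfect cube.
  y = 1: RHS = 20 is not a perfect cube.
  y = -1: RHS = -38 is not a perfect cube.
  y = 2: RHS = 223 is not a perfect cube.
  y = -2: RHS = -241 is not a perfect cube.
  y = 3: RHS = 774 is not a perfect cube.
  y = -3: RHS = -792 is not a perfect cube.
Continuing the search up to |y| = 30 finds no solutions either.
No (x, y) in the scanned range satisfies the equation.

No integer solutions with |y| ≤ 30.


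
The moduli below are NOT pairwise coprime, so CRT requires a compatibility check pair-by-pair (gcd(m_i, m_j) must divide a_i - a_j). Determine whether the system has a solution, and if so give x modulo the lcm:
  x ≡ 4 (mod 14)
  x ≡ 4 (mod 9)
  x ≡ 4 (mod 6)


Moduli 14, 9, 6 are not pairwise coprime, so CRT works modulo lcm(m_i) when all pairwise compatibility conditions hold.
Pairwise compatibility: gcd(m_i, m_j) must divide a_i - a_j for every pair.
Merge one congruence at a time:
  Start: x ≡ 4 (mod 14).
  Combine with x ≡ 4 (mod 9): gcd(14, 9) = 1; 4 - 4 = 0, which IS divisible by 1, so compatible.
    Write x = 4 + 14·t and substitute into x ≡ 4 (mod 9): 14·t ≡ 4 − 4 = 0 (mod 9).
    Reduce coefficients mod 9: 5·t ≡ 0 (mod 9).
    The inverse of 5 mod 9 is 2 (since 5·2 = 10 = 1·9 + 1), so t ≡ 2·0 = 0 ≡ 0 (mod 9).
    Then x = 4 + 14·0 = 4, valid modulo lcm(14, 9) = 126: x ≡ 4 (mod 126).
  Combine with x ≡ 4 (mod 6): gcd(126, 6) = 6; 4 - 4 = 0, which IS divisible by 6, so compatible.
    Write x = 4 + 126·t and substitute into x ≡ 4 (mod 6): 126·t ≡ 4 − 4 = 0 (mod 6).
    Divide the congruence (and modulus) by g = 6: 21·t ≡ 0 (mod 1).
    Modulo 1 every t works; take t = 0.
    Then x = 4 + 126·0 = 4, valid modulo lcm(126, 6) = 126: x ≡ 4 (mod 126).
Verify: 4 mod 14 = 4, 4 mod 9 = 4, 4 mod 6 = 4.

x ≡ 4 (mod 126).


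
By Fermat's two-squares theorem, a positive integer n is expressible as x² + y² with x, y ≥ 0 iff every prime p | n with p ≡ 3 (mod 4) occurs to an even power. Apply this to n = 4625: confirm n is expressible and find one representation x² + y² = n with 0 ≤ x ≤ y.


Step 1: Factor n = 4625 = 5^3 · 37.
Step 2: Check the mod-4 condition on each prime factor: 5 ≡ 1 (mod 4), exponent 3; 37 ≡ 1 (mod 4), exponent 1.
All primes ≡ 3 (mod 4) appear to even exponent (or don't appear), so by the two-squares theorem n IS expressible as a sum of two squares.
Step 3: Build a representation. Group n = k² · m with k = 5 and m = 5 · 37 = 185 (a product of primes ≡ 1 (mod 4)); a representation of m scales to one of n via (k·x)² + (k·y)² = k²(x² + y²). Each prime p ≡ 1 (mod 4) is itself a sum of two squares; find a² by testing p − a² for a perfect square:
  5: 5 − 1² = 4 = 2² ⇒ 5 = 1² + 2².
  37: 37 − 1² = 36 = 6² ⇒ 37 = 1² + 6².
  Combine using the Brahmagupta–Fibonacci identity (a² + b²)(c² + d²) = (ac − bd)² + (ad + bc)² = (ac + bd)² + (ad − bc)²:
  5 · 37 = 185: from (1² + 2²)(1² + 6²), take (1·1 − 2·6, 1·6 + 2·1) = (1 − 12, 6 + 2) = (-11, 8); dropping signs (only squares matter) gives (11, 8); check 11² + 8² = 121 + 64 = 185 ✓.
  Scale by k = 5: (5·11, 5·8) = (55, 40).
Step 4: Order so x ≤ y and verify: 40² + 55² = 1600 + 3025 = 4625 = n. ✓

n = 4625 = 40² + 55² (one valid representation with x ≤ y).


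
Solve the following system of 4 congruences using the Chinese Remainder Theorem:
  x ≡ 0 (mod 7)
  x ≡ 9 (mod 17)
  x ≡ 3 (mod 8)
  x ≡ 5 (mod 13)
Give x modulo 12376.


Product of moduli M = 7 · 17 · 8 · 13 = 12376.
Merge one congruence at a time:
  Start: x ≡ 0 (mod 7).
  Combine with x ≡ 9 (mod 17); new modulus lcm = 119.
    Write x = 0 + 7·t and substitute into x ≡ 9 (mod 17): 7·t ≡ 9 − 0 = 9 (mod 17).
    The inverse of 7 mod 17 is 5 (since 7·5 = 35 = 2·17 + 1), so t ≡ 5·9 = 45 ≡ 11 (mod 17).
    Then x = 0 + 7·11 = 77, valid modulo lcm(7, 17) = 119: x ≡ 77 (mod 119).
  Combine with x ≡ 3 (mod 8); new modulus lcm = 952.
    Write x = 77 + 119·t and substitute into x ≡ 3 (mod 8): 119·t ≡ 3 − 77 = -74 (mod 8).
    Reduce coefficients mod 8: 7·t ≡ 6 (mod 8).
    The inverse of 7 mod 8 is 7 (since 7·7 = 49 = 6·8 + 1), so t ≡ 7·6 = 42 ≡ 2 (mod 8).
    Then x = 77 + 119·2 = 315, valid modulo lcm(119, 8) = 952: x ≡ 315 (mod 952).
  Combine with x ≡ 5 (mod 13); new modulus lcm = 12376.
    Write x = 315 + 952·t and substitute into x ≡ 5 (mod 13): 952·t ≡ 5 − 315 = -310 (mod 13).
    Reduce coefficients mod 13: 3·t ≡ 2 (mod 13).
    The inverse of 3 mod 13 is 9 (since 3·9 = 27 = 2·13 + 1), so t ≡ 9·2 = 18 ≡ 5 (mod 13).
    Then x = 315 + 952·5 = 5075, valid modulo lcm(952, 13) = 12376: x ≡ 5075 (mod 12376).
Verify against each original: 5075 mod 7 = 0, 5075 mod 17 = 9, 5075 mod 8 = 3, 5075 mod 13 = 5.

x ≡ 5075 (mod 12376).


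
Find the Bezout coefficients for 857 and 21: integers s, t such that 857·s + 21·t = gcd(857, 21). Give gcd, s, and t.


Euclidean algorithm on (857, 21) — divide until remainder is 0:
  857 = 40 · 21 + 17
  21 = 1 · 17 + 4
  17 = 4 · 4 + 1
  4 = 4 · 1 + 0
gcd(857, 21) = 1.
Track Bezout coefficients alongside the remainders: start with r₀ = 857 = a·1 + b·0 (s = 1, t = 0) and r₁ = 21 = a·0 + b·1 (s = 0, t = 1); each new remainder r_{k+1} = r_{k-1} − q_k·r_k inherits s_{k+1} = s_{k-1} − q_k·s_k, t_{k+1} = t_{k-1} − q_k·t_k, so r_k = a·s_k + b·t_k at every step:
  q = 40: r = 17, s = 1 − 40·0 = 1, t = 0 − 40·1 = -40  (check: 857·1 + 21·(-40) = 17)
  q = 1: r = 4, s = 0 − 1·1 = -1, t = 1 − 1·(-40) = 41  (check: 857·(-1) + 21·41 = 4)
  q = 4: r = 1, s = 1 − 4·(-1) = 5, t = -40 − 4·41 = -204  (check: 857·5 + 21·(-204) = 1)
The row with r = 1 (the gcd) gives the Bezout coefficients s = 5, t = -204.
Result: 857 · (5) + 21 · (-204) = 1.

gcd(857, 21) = 1; s = 5, t = -204 (check: 857·5 + 21·(-204) = 1).


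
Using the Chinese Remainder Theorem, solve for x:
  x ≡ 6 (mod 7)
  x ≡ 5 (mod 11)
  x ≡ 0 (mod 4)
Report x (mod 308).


Moduli 7, 11, 4 are pairwise coprime; by CRT there is a unique solution modulo M = 7 · 11 · 4 = 308.
Solve pairwise, accumulating the modulus:
  Start with x ≡ 6 (mod 7).
  Combine with x ≡ 5 (mod 11): since gcd(7, 11) = 1, we get a unique residue mod 77.
    Write x = 6 + 7·t and substitute into x ≡ 5 (mod 11): 7·t ≡ 5 − 6 = -1 (mod 11).
    Reduce coefficients mod 11: 7·t ≡ 10 (mod 11).
    The inverse of 7 mod 11 is 8 (since 7·8 = 56 = 5·11 + 1), so t ≡ 8·10 = 80 ≡ 3 (mod 11).
    Then x = 6 + 7·3 = 27, valid modulo lcm(7, 11) = 77: x ≡ 27 (mod 77).
  Combine with x ≡ 0 (mod 4): since gcd(77, 4) = 1, we get a unique residue mod 308.
    Write x = 27 + 77·t and substitute into x ≡ 0 (mod 4): 77·t ≡ 0 − 27 = -27 (mod 4).
    Reduce coefficients mod 4: 1·t ≡ 1 (mod 4).
    So t ≡ 1 (mod 4).
    Then x = 27 + 77·1 = 104, valid modulo lcm(77, 4) = 308: x ≡ 104 (mod 308).
Verify: 104 mod 7 = 6 ✓, 104 mod 11 = 5 ✓, 104 mod 4 = 0 ✓.

x ≡ 104 (mod 308).


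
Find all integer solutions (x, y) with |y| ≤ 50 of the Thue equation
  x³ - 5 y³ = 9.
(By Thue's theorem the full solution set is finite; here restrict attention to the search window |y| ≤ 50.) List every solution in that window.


The equation is x³ - 5y³ = 9. For fixed y, x³ = 5·y³ + 9, so a solution requires the RHS to be a perfect cube.
Strategy: iterate y from -50 to 50, compute RHS = 5·y³ + 9, and check whether it is a (positive or negative) perfect cube.
Check small values of y:
  y = 0: RHS = 9 is not a perfect cube.
  y = 1: RHS = 14 is not a perfect cube.
  y = -1: RHS = 4 is not a perfect cube.
  y = 2: RHS = 49 is not a perfect cube.
  y = -2: RHS = -31 is not a perfect cube.
  y = 3: RHS = 144 is not a perfect cube.
  y = -3: RHS = -126 is not a perfect cube.
Continuing the search up to |y| = 50 finds no solutions either.
No (x, y) in the scanned range satisfies the equation.

No integer solutions with |y| ≤ 50.


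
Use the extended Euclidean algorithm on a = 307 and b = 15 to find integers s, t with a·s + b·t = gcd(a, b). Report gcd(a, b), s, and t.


Euclidean algorithm on (307, 15) — divide until remainder is 0:
  307 = 20 · 15 + 7
  15 = 2 · 7 + 1
  7 = 7 · 1 + 0
gcd(307, 15) = 1.
Track Bezout coefficients alongside the remainders: start with r₀ = 307 = a·1 + b·0 (s = 1, t = 0) and r₁ = 15 = a·0 + b·1 (s = 0, t = 1); each new remainder r_{k+1} = r_{k-1} − q_k·r_k inherits s_{k+1} = s_{k-1} − q_k·s_k, t_{k+1} = t_{k-1} − q_k·t_k, so r_k = a·s_k + b·t_k at every step:
  q = 20: r = 7, s = 1 − 20·0 = 1, t = 0 − 20·1 = -20  (check: 307·1 + 15·(-20) = 7)
  q = 2: r = 1, s = 0 − 2·1 = -2, t = 1 − 2·(-20) = 41  (check: 307·(-2) + 15·41 = 1)
The row with r = 1 (the gcd) gives the Bezout coefficients s = -2, t = 41.
Result: 307 · (-2) + 15 · (41) = 1.

gcd(307, 15) = 1; s = -2, t = 41 (check: 307·(-2) + 15·41 = 1).


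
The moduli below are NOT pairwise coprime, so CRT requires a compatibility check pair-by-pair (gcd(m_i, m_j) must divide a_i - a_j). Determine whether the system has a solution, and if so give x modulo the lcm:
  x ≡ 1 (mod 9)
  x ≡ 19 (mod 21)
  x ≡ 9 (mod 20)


Moduli 9, 21, 20 are not pairwise coprime, so CRT works modulo lcm(m_i) when all pairwise compatibility conditions hold.
Pairwise compatibility: gcd(m_i, m_j) must divide a_i - a_j for every pair.
Merge one congruence at a time:
  Start: x ≡ 1 (mod 9).
  Combine with x ≡ 19 (mod 21): gcd(9, 21) = 3; 19 - 1 = 18, which IS divisible by 3, so compatible.
    Write x = 1 + 9·t and substitute into x ≡ 19 (mod 21): 9·t ≡ 19 − 1 = 18 (mod 21).
    Divide the congruence (and modulus) by g = 3: 3·t ≡ 6 (mod 7).
    The inverse of 3 mod 7 is 5 (since 3·5 = 15 = 2·7 + 1), so t ≡ 5·6 = 30 ≡ 2 (mod 7).
    Then x = 1 + 9·2 = 19, valid modulo lcm(9, 21) = 63: x ≡ 19 (mod 63).
  Combine with x ≡ 9 (mod 20): gcd(63, 20) = 1; 9 - 19 = -10, which IS divisible by 1, so compatible.
    Write x = 19 + 63·t and substitute into x ≡ 9 (mod 20): 63·t ≡ 9 − 19 = -10 (mod 20).
    Reduce coefficients mod 20: 3·t ≡ 10 (mod 20).
    The inverse of 3 mod 20 is 7 (since 3·7 = 21 = 1·20 + 1), so t ≡ 7·10 = 70 ≡ 10 (mod 20).
    Then x = 19 + 63·10 = 649, valid modulo lcm(63, 20) = 1260: x ≡ 649 (mod 1260).
Verify: 649 mod 9 = 1, 649 mod 21 = 19, 649 mod 20 = 9.

x ≡ 649 (mod 1260).


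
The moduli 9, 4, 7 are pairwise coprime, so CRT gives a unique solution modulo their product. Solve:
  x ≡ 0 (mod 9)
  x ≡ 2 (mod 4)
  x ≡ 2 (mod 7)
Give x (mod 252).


Moduli 9, 4, 7 are pairwise coprime; by CRT there is a unique solution modulo M = 9 · 4 · 7 = 252.
Solve pairwise, accumulating the modulus:
  Start with x ≡ 0 (mod 9).
  Combine with x ≡ 2 (mod 4): since gcd(9, 4) = 1, we get a unique residue mod 36.
    Write x = 0 + 9·t and substitute into x ≡ 2 (mod 4): 9·t ≡ 2 − 0 = 2 (mod 4).
    Reduce coefficients mod 4: 1·t ≡ 2 (mod 4).
    So t ≡ 2 (mod 4).
    Then x = 0 + 9·2 = 18, valid modulo lcm(9, 4) = 36: x ≡ 18 (mod 36).
  Combine with x ≡ 2 (mod 7): since gcd(36, 7) = 1, we get a unique residue mod 252.
    Write x = 18 + 36·t and substitute into x ≡ 2 (mod 7): 36·t ≡ 2 − 18 = -16 (mod 7).
    Reduce coefficients mod 7: 1·t ≡ 5 (mod 7).
    So t ≡ 5 (mod 7).
    Then x = 18 + 36·5 = 198, valid modulo lcm(36, 7) = 252: x ≡ 198 (mod 252).
Verify: 198 mod 9 = 0 ✓, 198 mod 4 = 2 ✓, 198 mod 7 = 2 ✓.

x ≡ 198 (mod 252).


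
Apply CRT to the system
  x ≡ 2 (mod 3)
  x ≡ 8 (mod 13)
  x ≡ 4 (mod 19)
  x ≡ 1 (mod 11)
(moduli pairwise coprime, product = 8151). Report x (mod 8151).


Product of moduli M = 3 · 13 · 19 · 11 = 8151.
Merge one congruence at a time:
  Start: x ≡ 2 (mod 3).
  Combine with x ≡ 8 (mod 13); new modulus lcm = 39.
    Write x = 2 + 3·t and substitute into x ≡ 8 (mod 13): 3·t ≡ 8 − 2 = 6 (mod 13).
    The inverse of 3 mod 13 is 9 (since 3·9 = 27 = 2·13 + 1), so t ≡ 9·6 = 54 ≡ 2 (mod 13).
    Then x = 2 + 3·2 = 8, valid modulo lcm(3, 13) = 39: x ≡ 8 (mod 39).
  Combine with x ≡ 4 (mod 19); new modulus lcm = 741.
    Write x = 8 + 39·t and substitute into x ≡ 4 (mod 19): 39·t ≡ 4 − 8 = -4 (mod 19).
    Reduce coefficients mod 19: 1·t ≡ 15 (mod 19).
    So t ≡ 15 (mod 19).
    Then x = 8 + 39·15 = 593, valid modulo lcm(39, 19) = 741: x ≡ 593 (mod 741).
  Combine with x ≡ 1 (mod 11); new modulus lcm = 8151.
    Write x = 593 + 741·t and substitute into x ≡ 1 (mod 11): 741·t ≡ 1 − 593 = -592 (mod 11).
    Reduce coefficients mod 11: 4·t ≡ 2 (mod 11).
    The inverse of 4 mod 11 is 3 (since 4·3 = 12 = 1·11 + 1), so t ≡ 3·2 = 6 ≡ 6 (mod 11).
    Then x = 593 + 741·6 = 5039, valid modulo lcm(741, 11) = 8151: x ≡ 5039 (mod 8151).
Verify against each original: 5039 mod 3 = 2, 5039 mod 13 = 8, 5039 mod 19 = 4, 5039 mod 11 = 1.

x ≡ 5039 (mod 8151).


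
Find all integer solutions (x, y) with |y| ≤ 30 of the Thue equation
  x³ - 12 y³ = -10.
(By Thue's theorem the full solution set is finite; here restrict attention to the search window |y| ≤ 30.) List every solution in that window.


The equation is x³ - 12y³ = -10. For fixed y, x³ = 12·y³ − 10, so a solution requires the RHS to be a perfect cube.
Strategy: iterate y from -30 to 30, compute RHS = 12·y³ − 10, and check whether it is a (positive or negative) perfect cube.
Check small values of y:
  y = 0: RHS = -10 is not a perfect cube.
  y = 1: RHS = 2 is not a perfect cube.
  y = -1: RHS = -22 is not a perfect cube.
  y = 2: RHS = 86 is not a perfect cube.
  y = -2: RHS = -106 is not a perfect cube.
  y = 3: RHS = 314 is not a perfect cube.
  y = -3: RHS = -334 is not a perfect cube.
Continuing the search up to |y| = 30 finds no solutions either.
No (x, y) in the scanned range satisfies the equation.

No integer solutions with |y| ≤ 30.


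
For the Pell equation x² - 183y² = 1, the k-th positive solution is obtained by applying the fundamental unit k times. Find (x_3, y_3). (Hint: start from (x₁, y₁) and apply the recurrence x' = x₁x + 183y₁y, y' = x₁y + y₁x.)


Step 1: Find the fundamental solution (x₁, y₁) of x² - 183y² = 1.
  Expand √183 as a continued fraction. a₀ = ⌊√183⌋ = 13; iterate m_{k+1} = d_k·a_k − m_k, d_{k+1} = (183 − m_{k+1}²)/d_k, a_{k+1} = ⌊(a₀ + m_{k+1})/d_{k+1}⌋ (starting m₀ = 0, d₀ = 1), with convergents p_k = a_k·p_{k-1} + p_{k-2}, q_k = a_k·q_{k-1} + q_{k-2} (p₋₁ = 1, q₋₁ = 0):
  k = 0: a₀ = 13; p₀/q₀ = 13/1; p₀² − 183·q₀² = 169 − 183 = -14.
  k = 1: m = 13, d = 14, a = ⌊(13 + 13)/14⌋ = 1; p/q = (1·13 + 1)/(1·1 + 0) = 14/1; p² − 183·q² = 196 − 183 = 13.
  k = 2: m = 1, d = 13, a = ⌊(13 + 1)/13⌋ = 1; p/q = (1·14 + 13)/(1·1 + 1) = 27/2; p² − 183·q² = 729 − 732 = -3.
  k = 3: m = 12, d = 3, a = ⌊(13 + 12)/3⌋ = 8; p/q = (8·27 + 14)/(8·2 + 1) = 230/17; p² − 183·q² = 52900 − 52887 = 13.
  k = 4: m = 12, d = 13, a = ⌊(13 + 12)/13⌋ = 1; p/q = (1·230 + 27)/(1·17 + 2) = 257/19; p² − 183·q² = 66049 − 66063 = -14.
  k = 5: m = 1, d = 14, a = ⌊(13 + 1)/14⌋ = 1; p/q = (1·257 + 230)/(1·19 + 17) = 487/36; p² − 183·q² = 237169 − 237168 = 1.
  The first convergent with p² − 183·q² = 1 gives the fundamental solution (x₁, y₁) = (487, 36).
Step 2: Apply the recurrence (x_{n+1}, y_{n+1}) = (x₁x_n + 183y₁y_n, x₁y_n + y₁x_n) repeatedly.
  From (x_1, y_1) = (487, 36): x_2 = 487·487 + 183·36·36 = 474337; y_2 = 487·36 + 36·487 = 35064.
  From (x_2, y_2) = (474337, 35064): x_3 = 487·474337 + 183·36·35064 = 462003751; y_3 = 487·35064 + 36·474337 = 34152300.
Step 3: Verify x_3² - 183·y_3² = 213447465938070001 - 213447465938070000 = 1 (should be 1). ✓

(x_1, y_1) = (487, 36); (x_3, y_3) = (462003751, 34152300).


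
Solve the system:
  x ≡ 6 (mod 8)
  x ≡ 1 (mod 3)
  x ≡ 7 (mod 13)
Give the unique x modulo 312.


Moduli 8, 3, 13 are pairwise coprime; by CRT there is a unique solution modulo M = 8 · 3 · 13 = 312.
Solve pairwise, accumulating the modulus:
  Start with x ≡ 6 (mod 8).
  Combine with x ≡ 1 (mod 3): since gcd(8, 3) = 1, we get a unique residue mod 24.
    Write x = 6 + 8·t and substitute into x ≡ 1 (mod 3): 8·t ≡ 1 − 6 = -5 (mod 3).
    Reduce coefficients mod 3: 2·t ≡ 1 (mod 3).
    The inverse of 2 mod 3 is 2 (since 2·2 = 4 = 1·3 + 1), so t ≡ 2·1 = 2 ≡ 2 (mod 3).
    Then x = 6 + 8·2 = 22, valid modulo lcm(8, 3) = 24: x ≡ 22 (mod 24).
  Combine with x ≡ 7 (mod 13): since gcd(24, 13) = 1, we get a unique residue mod 312.
    Write x = 22 + 24·t and substitute into x ≡ 7 (mod 13): 24·t ≡ 7 − 22 = -15 (mod 13).
    Reduce coefficients mod 13: 11·t ≡ 11 (mod 13).
    The inverse of 11 mod 13 is 6 (since 11·6 = 66 = 5·13 + 1), so t ≡ 6·11 = 66 ≡ 1 (mod 13).
    Then x = 22 + 24·1 = 46, valid modulo lcm(24, 13) = 312: x ≡ 46 (mod 312).
Verify: 46 mod 8 = 6 ✓, 46 mod 3 = 1 ✓, 46 mod 13 = 7 ✓.

x ≡ 46 (mod 312).


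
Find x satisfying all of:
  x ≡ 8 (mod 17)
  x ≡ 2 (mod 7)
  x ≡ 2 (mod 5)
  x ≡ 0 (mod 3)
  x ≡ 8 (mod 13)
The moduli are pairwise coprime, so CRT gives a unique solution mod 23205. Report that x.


Product of moduli M = 17 · 7 · 5 · 3 · 13 = 23205.
Merge one congruence at a time:
  Start: x ≡ 8 (mod 17).
  Combine with x ≡ 2 (mod 7); new modulus lcm = 119.
    Write x = 8 + 17·t and substitute into x ≡ 2 (mod 7): 17·t ≡ 2 − 8 = -6 (mod 7).
    Reduce coefficients mod 7: 3·t ≡ 1 (mod 7).
    The inverse of 3 mod 7 is 5 (since 3·5 = 15 = 2·7 + 1), so t ≡ 5·1 = 5 ≡ 5 (mod 7).
    Then x = 8 + 17·5 = 93, valid modulo lcm(17, 7) = 119: x ≡ 93 (mod 119).
  Combine with x ≡ 2 (mod 5); new modulus lcm = 595.
    Write x = 93 + 119·t and substitute into x ≡ 2 (mod 5): 119·t ≡ 2 − 93 = -91 (mod 5).
    Reduce coefficients mod 5: 4·t ≡ 4 (mod 5).
    The inverse of 4 mod 5 is 4 (since 4·4 = 16 = 3·5 + 1), so t ≡ 4·4 = 16 ≡ 1 (mod 5).
    Then x = 93 + 119·1 = 212, valid modulo lcm(119, 5) = 595: x ≡ 212 (mod 595).
  Combine with x ≡ 0 (mod 3); new modulus lcm = 1785.
    Write x = 212 + 595·t and substitute into x ≡ 0 (mod 3): 595·t ≡ 0 − 212 = -212 (mod 3).
    Reduce coefficients mod 3: 1·t ≡ 1 (mod 3).
    So t ≡ 1 (mod 3).
    Then x = 212 + 595·1 = 807, valid modulo lcm(595, 3) = 1785: x ≡ 807 (mod 1785).
  Combine with x ≡ 8 (mod 13); new modulus lcm = 23205.
    Write x = 807 + 1785·t and substitute into x ≡ 8 (mod 13): 1785·t ≡ 8 − 807 = -799 (mod 13).
    Reduce coefficients mod 13: 4·t ≡ 7 (mod 13).
    The inverse of 4 mod 13 is 10 (since 4·10 = 40 = 3·13 + 1), so t ≡ 10·7 = 70 ≡ 5 (mod 13).
    Then x = 807 + 1785·5 = 9732, valid modulo lcm(1785, 13) = 23205: x ≡ 9732 (mod 23205).
Verify against each original: 9732 mod 17 = 8, 9732 mod 7 = 2, 9732 mod 5 = 2, 9732 mod 3 = 0, 9732 mod 13 = 8.

x ≡ 9732 (mod 23205).


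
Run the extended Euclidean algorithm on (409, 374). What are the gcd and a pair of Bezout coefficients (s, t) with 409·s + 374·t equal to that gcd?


Euclidean algorithm on (409, 374) — divide until remainder is 0:
  409 = 1 · 374 + 35
  374 = 10 · 35 + 24
  35 = 1 · 24 + 11
  24 = 2 · 11 + 2
  11 = 5 · 2 + 1
  2 = 2 · 1 + 0
gcd(409, 374) = 1.
Track Bezout coefficients alongside the remainders: start with r₀ = 409 = a·1 + b·0 (s = 1, t = 0) and r₁ = 374 = a·0 + b·1 (s = 0, t = 1); each new remainder r_{k+1} = r_{k-1} − q_k·r_k inherits s_{k+1} = s_{k-1} − q_k·s_k, t_{k+1} = t_{k-1} − q_k·t_k, so r_k = a·s_k + b·t_k at every step:
  q = 1: r = 35, s = 1 − 1·0 = 1, t = 0 − 1·1 = -1  (check: 409·1 + 374·(-1) = 35)
  q = 10: r = 24, s = 0 − 10·1 = -10, t = 1 − 10·(-1) = 11  (check: 409·(-10) + 374·11 = 24)
  q = 1: r = 11, s = 1 − 1·(-10) = 11, t = -1 − 1·11 = -12  (check: 409·11 + 374·(-12) = 11)
  q = 2: r = 2, s = -10 − 2·11 = -32, t = 11 − 2·(-12) = 35  (check: 409·(-32) + 374·35 = 2)
  q = 5: r = 1, s = 11 − 5·(-32) = 171, t = -12 − 5·35 = -187  (check: 409·171 + 374·(-187) = 1)
The row with r = 1 (the gcd) gives the Bezout coefficients s = 171, t = -187.
Result: 409 · (171) + 374 · (-187) = 1.

gcd(409, 374) = 1; s = 171, t = -187 (check: 409·171 + 374·(-187) = 1).


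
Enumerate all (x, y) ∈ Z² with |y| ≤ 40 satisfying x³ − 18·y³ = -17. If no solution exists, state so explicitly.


The equation is x³ - 18y³ = -17. For fixed y, x³ = 18·y³ − 17, so a solution requires the RHS to be a perfect cube.
Strategy: iterate y from -40 to 40, compute RHS = 18·y³ − 17, and check whether it is a (positive or negative) perfect cube.
Check small values of y:
  y = 0: RHS = -17 is not a perfect cube.
  y = 1: RHS = 1 = (1)³ ⇒ x = 1 works.
  y = -1: RHS = -35 is not a perfect cube.
  y = 2: RHS = 127 is not a perfect cube.
  y = -2: RHS = -161 is not a perfect cube.
  y = 3: RHS = 469 is not a perfect cube.
  y = -3: RHS = -503 is not a perfect cube.
Continuing the search up to |y| = 40 finds no further solutions beyond those listed.
Collected solutions: (1, 1).

Solutions (with |y| ≤ 40): (1, 1).


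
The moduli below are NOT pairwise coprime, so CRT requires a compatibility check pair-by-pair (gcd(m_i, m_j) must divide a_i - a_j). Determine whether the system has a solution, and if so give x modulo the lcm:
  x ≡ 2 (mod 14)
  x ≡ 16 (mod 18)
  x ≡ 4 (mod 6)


Moduli 14, 18, 6 are not pairwise coprime, so CRT works modulo lcm(m_i) when all pairwise compatibility conditions hold.
Pairwise compatibility: gcd(m_i, m_j) must divide a_i - a_j for every pair.
Merge one congruence at a time:
  Start: x ≡ 2 (mod 14).
  Combine with x ≡ 16 (mod 18): gcd(14, 18) = 2; 16 - 2 = 14, which IS divisible by 2, so compatible.
    Write x = 2 + 14·t and substitute into x ≡ 16 (mod 18): 14·t ≡ 16 − 2 = 14 (mod 18).
    Divide the congruence (and modulus) by g = 2: 7·t ≡ 7 (mod 9).
    The inverse of 7 mod 9 is 4 (since 7·4 = 28 = 3·9 + 1), so t ≡ 4·7 = 28 ≡ 1 (mod 9).
    Then x = 2 + 14·1 = 16, valid modulo lcm(14, 18) = 126: x ≡ 16 (mod 126).
  Combine with x ≡ 4 (mod 6): gcd(126, 6) = 6; 4 - 16 = -12, which IS divisible by 6, so compatible.
    Write x = 16 + 126·t and substitute into x ≡ 4 (mod 6): 126·t ≡ 4 − 16 = -12 (mod 6).
    Divide the congruence (and modulus) by g = 6: 21·t ≡ -2 (mod 1).
    Modulo 1 every t works; take t = 0.
    Then x = 16 + 126·0 = 16, valid modulo lcm(126, 6) = 126: x ≡ 16 (mod 126).
Verify: 16 mod 14 = 2, 16 mod 18 = 16, 16 mod 6 = 4.

x ≡ 16 (mod 126).


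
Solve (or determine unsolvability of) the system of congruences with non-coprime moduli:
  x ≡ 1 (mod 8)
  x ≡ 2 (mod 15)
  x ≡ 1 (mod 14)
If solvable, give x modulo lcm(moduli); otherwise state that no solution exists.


Moduli 8, 15, 14 are not pairwise coprime, so CRT works modulo lcm(m_i) when all pairwise compatibility conditions hold.
Pairwise compatibility: gcd(m_i, m_j) must divide a_i - a_j for every pair.
Merge one congruence at a time:
  Start: x ≡ 1 (mod 8).
  Combine with x ≡ 2 (mod 15): gcd(8, 15) = 1; 2 - 1 = 1, which IS divisible by 1, so compatible.
    Write x = 1 + 8·t and substitute into x ≡ 2 (mod 15): 8·t ≡ 2 − 1 = 1 (mod 15).
    The inverse of 8 mod 15 is 2 (since 8·2 = 16 = 1·15 + 1), so t ≡ 2·1 = 2 ≡ 2 (mod 15).
    Then x = 1 + 8·2 = 17, valid modulo lcm(8, 15) = 120: x ≡ 17 (mod 120).
  Combine with x ≡ 1 (mod 14): gcd(120, 14) = 2; 1 - 17 = -16, which IS divisible by 2, so compatible.
    Write x = 17 + 120·t and substitute into x ≡ 1 (mod 14): 120·t ≡ 1 − 17 = -16 (mod 14).
    Divide the congruence (and modulus) by g = 2: 60·t ≡ -8 (mod 7).
    Reduce coefficients mod 7: 4·t ≡ 6 (mod 7).
    The inverse of 4 mod 7 is 2 (since 4·2 = 8 = 1·7 + 1), so t ≡ 2·6 = 12 ≡ 5 (mod 7).
    Then x = 17 + 120·5 = 617, valid modulo lcm(120, 14) = 840: x ≡ 617 (mod 840).
Verify: 617 mod 8 = 1, 617 mod 15 = 2, 617 mod 14 = 1.

x ≡ 617 (mod 840).


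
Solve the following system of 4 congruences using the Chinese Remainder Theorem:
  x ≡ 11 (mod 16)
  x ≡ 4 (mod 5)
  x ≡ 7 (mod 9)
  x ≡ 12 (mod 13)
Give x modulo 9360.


Product of moduli M = 16 · 5 · 9 · 13 = 9360.
Merge one congruence at a time:
  Start: x ≡ 11 (mod 16).
  Combine with x ≡ 4 (mod 5); new modulus lcm = 80.
    Write x = 11 + 16·t and substitute into x ≡ 4 (mod 5): 16·t ≡ 4 − 11 = -7 (mod 5).
    Reduce coefficients mod 5: 1·t ≡ 3 (mod 5).
    So t ≡ 3 (mod 5).
    Then x = 11 + 16·3 = 59, valid modulo lcm(16, 5) = 80: x ≡ 59 (mod 80).
  Combine with x ≡ 7 (mod 9); new modulus lcm = 720.
    Write x = 59 + 80·t and substitute into x ≡ 7 (mod 9): 80·t ≡ 7 − 59 = -52 (mod 9).
    Reduce coefficients mod 9: 8·t ≡ 2 (mod 9).
    The inverse of 8 mod 9 is 8 (since 8·8 = 64 = 7·9 + 1), so t ≡ 8·2 = 16 ≡ 7 (mod 9).
    Then x = 59 + 80·7 = 619, valid modulo lcm(80, 9) = 720: x ≡ 619 (mod 720).
  Combine with x ≡ 12 (mod 13); new modulus lcm = 9360.
    Write x = 619 + 720·t and substitute into x ≡ 12 (mod 13): 720·t ≡ 12 − 619 = -607 (mod 13).
    Reduce coefficients mod 13: 5·t ≡ 4 (mod 13).
    The inverse of 5 mod 13 is 8 (since 5·8 = 40 = 3·13 + 1), so t ≡ 8·4 = 32 ≡ 6 (mod 13).
    Then x = 619 + 720·6 = 4939, valid modulo lcm(720, 13) = 9360: x ≡ 4939 (mod 9360).
Verify against each original: 4939 mod 16 = 11, 4939 mod 5 = 4, 4939 mod 9 = 7, 4939 mod 13 = 12.

x ≡ 4939 (mod 9360).


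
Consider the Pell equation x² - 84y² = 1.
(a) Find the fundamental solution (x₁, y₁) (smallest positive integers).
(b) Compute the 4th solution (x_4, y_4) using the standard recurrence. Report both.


Step 1: Find the fundamental solution (x₁, y₁) of x² - 84y² = 1.
  Expand √84 as a continued fraction. a₀ = ⌊√84⌋ = 9; iterate m_{k+1} = d_k·a_k − m_k, d_{k+1} = (84 − m_{k+1}²)/d_k, a_{k+1} = ⌊(a₀ + m_{k+1})/d_{k+1}⌋ (starting m₀ = 0, d₀ = 1), with convergents p_k = a_k·p_{k-1} + p_{k-2}, q_k = a_k·q_{k-1} + q_{k-2} (p₋₁ = 1, q₋₁ = 0):
  k = 0: a₀ = 9; p₀/q₀ = 9/1; p₀² − 84·q₀² = 81 − 84 = -3.
  k = 1: m = 9, d = 3, a = ⌊(9 + 9)/3⌋ = 6; p/q = (6·9 + 1)/(6·1 + 0) = 55/6; p² − 84·q² = 3025 − 3024 = 1.
  The first convergent with p² − 84·q² = 1 gives the fundamental solution (x₁, y₁) = (55, 6).
Step 2: Apply the recurrence (x_{n+1}, y_{n+1}) = (x₁x_n + 84y₁y_n, x₁y_n + y₁x_n) repeatedly.
  From (x_1, y_1) = (55, 6): x_2 = 55·55 + 84·6·6 = 6049; y_2 = 55·6 + 6·55 = 660.
  From (x_2, y_2) = (6049, 660): x_3 = 55·6049 + 84·6·660 = 665335; y_3 = 55·660 + 6·6049 = 72594.
  From (x_3, y_3) = (665335, 72594): x_4 = 55·665335 + 84·6·72594 = 73180801; y_4 = 55·72594 + 6·665335 = 7984680.
Step 3: Verify x_4² - 84·y_4² = 5355429635001601 - 5355429635001600 = 1 (should be 1). ✓

(x_1, y_1) = (55, 6); (x_4, y_4) = (73180801, 7984680).


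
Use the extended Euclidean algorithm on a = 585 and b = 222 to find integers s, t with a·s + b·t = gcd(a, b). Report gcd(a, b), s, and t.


Euclidean algorithm on (585, 222) — divide until remainder is 0:
  585 = 2 · 222 + 141
  222 = 1 · 141 + 81
  141 = 1 · 81 + 60
  81 = 1 · 60 + 21
  60 = 2 · 21 + 18
  21 = 1 · 18 + 3
  18 = 6 · 3 + 0
gcd(585, 222) = 3.
Track Bezout coefficients alongside the remainders: start with r₀ = 585 = a·1 + b·0 (s = 1, t = 0) and r₁ = 222 = a·0 + b·1 (s = 0, t = 1); each new remainder r_{k+1} = r_{k-1} − q_k·r_k inherits s_{k+1} = s_{k-1} − q_k·s_k, t_{k+1} = t_{k-1} − q_k·t_k, so r_k = a·s_k + b·t_k at every step:
  q = 2: r = 141, s = 1 − 2·0 = 1, t = 0 − 2·1 = -2  (check: 585·1 + 222·(-2) = 141)
  q = 1: r = 81, s = 0 − 1·1 = -1, t = 1 − 1·(-2) = 3  (check: 585·(-1) + 222·3 = 81)
  q = 1: r = 60, s = 1 − 1·(-1) = 2, t = -2 − 1·3 = -5  (check: 585·2 + 222·(-5) = 60)
  q = 1: r = 21, s = -1 − 1·2 = -3, t = 3 − 1·(-5) = 8  (check: 585·(-3) + 222·8 = 21)
  q = 2: r = 18, s = 2 − 2·(-3) = 8, t = -5 − 2·8 = -21  (check: 585·8 + 222·(-21) = 18)
  q = 1: r = 3, s = -3 − 1·8 = -11, t = 8 − 1·(-21) = 29  (check: 585·(-11) + 222·29 = 3)
The row with r = 3 (the gcd) gives the Bezout coefficients s = -11, t = 29.
Result: 585 · (-11) + 222 · (29) = 3.

gcd(585, 222) = 3; s = -11, t = 29 (check: 585·(-11) + 222·29 = 3).


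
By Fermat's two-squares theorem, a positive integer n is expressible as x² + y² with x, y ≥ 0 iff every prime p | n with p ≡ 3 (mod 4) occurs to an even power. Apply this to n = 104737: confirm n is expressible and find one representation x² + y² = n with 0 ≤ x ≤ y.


Step 1: Factor n = 104737 = 17 · 61 · 101.
Step 2: Check the mod-4 condition on each prime factor: 17 ≡ 1 (mod 4), exponent 1; 61 ≡ 1 (mod 4), exponent 1; 101 ≡ 1 (mod 4), exponent 1.
All primes ≡ 3 (mod 4) appear to even exponent (or don't appear), so by the two-squares theorem n IS expressible as a sum of two squares.
Step 3: Build a representation. Here n = 17 · 61 · 101 is a product of primes ≡ 1 (mod 4). Each prime p ≡ 1 (mod 4) is itself a sum of two squares; find a² by testing p − a² for a perfect square:
  17: 17 − 1² = 16 = 4² ⇒ 17 = 1² + 4².
  61: 61 − 1² = 60, 61 − 2² = 57, 61 − 3² = 52, 61 − 4² = 45, 61 − 5² = 36 = 6² ⇒ 61 = 5² + 6².
  101: 101 − 1² = 100 = 10² ⇒ 101 = 1² + 10².
  Combine using the Brahmagupta–Fibonacci identity (a² + b²)(c² + d²) = (ac − bd)² + (ad + bc)² = (ac + bd)² + (ad − bc)²:
  17 · 61 = 1037: from (1² + 4²)(5² + 6²), take (1·5 − 4·6, 1·6 + 4·5) = (5 − 24, 6 + 20) = (-19, 26); dropping signs (only squares matter) gives (19, 26); check 19² + 26² = 361 + 676 = 1037 ✓.
  1037 · 101 = 104737: from (19² + 26²)(1² + 10²), take (19·1 − 26·10, 19·10 + 26·1) = (19 − 260, 190 + 26) = (-241, 216); dropping signs (only squares matter) gives (241, 216); check 241² + 216² = 58081 + 46656 = 104737 ✓.
Step 4: Order so x ≤ y and verify: 216² + 241² = 46656 + 58081 = 104737 = n. ✓

n = 104737 = 216² + 241² (one valid representation with x ≤ y).


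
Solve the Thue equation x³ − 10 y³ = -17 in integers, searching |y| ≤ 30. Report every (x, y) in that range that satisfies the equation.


The equation is x³ - 10y³ = -17. For fixed y, x³ = 10·y³ − 17, so a solution requires the RHS to be a perfect cube.
Strategy: iterate y from -30 to 30, compute RHS = 10·y³ − 17, and check whether it is a (positive or negative) perfect cube.
Check small values of y:
  y = 0: RHS = -17 is not a perfect cube.
  y = 1: RHS = -7 is not a perfect cube.
  y = -1: RHS = -27 = (-3)³ ⇒ x = -3 works.
  y = 2: RHS = 63 is not a perfect cube.
  y = -2: RHS = -97 is not a perfect cube.
  y = 3: RHS = 253 is not a perfect cube.
  y = -3: RHS = -287 is not a perfect cube.
Continuing the search up to |y| = 30 finds no further solutions beyond those listed.
Collected solutions: (-3, -1).

Solutions (with |y| ≤ 30): (-3, -1).


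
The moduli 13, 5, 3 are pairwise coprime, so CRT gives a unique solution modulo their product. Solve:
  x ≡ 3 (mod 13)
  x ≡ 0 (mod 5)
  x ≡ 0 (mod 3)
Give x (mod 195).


Moduli 13, 5, 3 are pairwise coprime; by CRT there is a unique solution modulo M = 13 · 5 · 3 = 195.
Solve pairwise, accumulating the modulus:
  Start with x ≡ 3 (mod 13).
  Combine with x ≡ 0 (mod 5): since gcd(13, 5) = 1, we get a unique residue mod 65.
    Write x = 3 + 13·t and substitute into x ≡ 0 (mod 5): 13·t ≡ 0 − 3 = -3 (mod 5).
    Reduce coefficients mod 5: 3·t ≡ 2 (mod 5).
    The inverse of 3 mod 5 is 2 (since 3·2 = 6 = 1·5 + 1), so t ≡ 2·2 = 4 ≡ 4 (mod 5).
    Then x = 3 + 13·4 = 55, valid modulo lcm(13, 5) = 65: x ≡ 55 (mod 65).
  Combine with x ≡ 0 (mod 3): since gcd(65, 3) = 1, we get a unique residue mod 195.
    Write x = 55 + 65·t and substitute into x ≡ 0 (mod 3): 65·t ≡ 0 − 55 = -55 (mod 3).
    Reduce coefficients mod 3: 2·t ≡ 2 (mod 3).
    The inverse of 2 mod 3 is 2 (since 2·2 = 4 = 1·3 + 1), so t ≡ 2·2 = 4 ≡ 1 (mod 3).
    Then x = 55 + 65·1 = 120, valid modulo lcm(65, 3) = 195: x ≡ 120 (mod 195).
Verify: 120 mod 13 = 3 ✓, 120 mod 5 = 0 ✓, 120 mod 3 = 0 ✓.

x ≡ 120 (mod 195).


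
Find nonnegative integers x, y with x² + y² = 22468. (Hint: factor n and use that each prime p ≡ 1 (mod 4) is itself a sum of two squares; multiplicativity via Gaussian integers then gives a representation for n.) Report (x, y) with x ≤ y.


Step 1: Factor n = 22468 = 2^2 · 41 · 137.
Step 2: Check the mod-4 condition on each prime factor: 2 = 2 (special); 41 ≡ 1 (mod 4), exponent 1; 137 ≡ 1 (mod 4), exponent 1.
All primes ≡ 3 (mod 4) appear to even exponent (or don't appear), so by the two-squares theorem n IS expressible as a sum of two squares.
Step 3: Build a representation. Group n = k² · m with k = 2 and m = 41 · 137 = 5617 (a product of primes ≡ 1 (mod 4)); a representation of m scales to one of n via (k·x)² + (k·y)² = k²(x² + y²). Each prime p ≡ 1 (mod 4) is itself a sum of two squares; find a² by testing p − a² for a perfect square:
  41: 41 − 1² = 40, 41 − 2² = 37, 41 − 3² = 32, 41 − 4² = 25 = 5² ⇒ 41 = 4² + 5².
  137: 137 − 1² = 136, 137 − 2² = 133, 137 − 3² = 128, 137 − 4² = 121 = 11² ⇒ 137 = 4² + 11².
  Combine using the Brahmagupta–Fibonacci identity (a² + b²)(c² + d²) = (ac − bd)² + (ad + bc)² = (ac + bd)² + (ad − bc)²:
  41 · 137 = 5617: from (4² + 5²)(4² + 11²), take (4·4 − 5·11, 4·11 + 5·4) = (16 − 55, 44 + 20) = (-39, 64); dropping signs (only squares matter) gives (39, 64); check 39² + 64² = 1521 + 4096 = 5617 ✓.
  Scale by k = 2: (2·39, 2·64) = (78, 128).
Step 4: Order so x ≤ y and verify: 78² + 128² = 6084 + 16384 = 22468 = n. ✓

n = 22468 = 78² + 128² (one valid representation with x ≤ y).


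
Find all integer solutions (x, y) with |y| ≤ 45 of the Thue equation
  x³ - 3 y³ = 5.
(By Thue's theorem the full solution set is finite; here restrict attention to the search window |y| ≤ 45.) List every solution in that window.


The equation is x³ - 3y³ = 5. For fixed y, x³ = 3·y³ + 5, so a solution requires the RHS to be a perfect cube.
Strategy: iterate y from -45 to 45, compute RHS = 3·y³ + 5, and check whether it is a (positive or negative) perfect cube.
Check small values of y:
  y = 0: RHS = 5 is not a perfect cube.
  y = 1: RHS = 8 = (2)³ ⇒ x = 2 works.
  y = -1: RHS = 2 is not a perfect cube.
  y = 2: RHS = 29 is not a perfect cube.
  y = -2: RHS = -19 is not a perfect cube.
  y = 3: RHS = 86 is not a perfect cube.
  y = -3: RHS = -76 is not a perfect cube.
Continuing the search up to |y| = 45 finds no further solutions beyond those listed.
Collected solutions: (2, 1).

Solutions (with |y| ≤ 45): (2, 1).


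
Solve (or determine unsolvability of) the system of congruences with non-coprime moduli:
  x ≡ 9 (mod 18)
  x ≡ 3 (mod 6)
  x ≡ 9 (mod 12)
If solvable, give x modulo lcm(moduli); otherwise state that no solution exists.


Moduli 18, 6, 12 are not pairwise coprime, so CRT works modulo lcm(m_i) when all pairwise compatibility conditions hold.
Pairwise compatibility: gcd(m_i, m_j) must divide a_i - a_j for every pair.
Merge one congruence at a time:
  Start: x ≡ 9 (mod 18).
  Combine with x ≡ 3 (mod 6): gcd(18, 6) = 6; 3 - 9 = -6, which IS divisible by 6, so compatible.
    Write x = 9 + 18·t and substitute into x ≡ 3 (mod 6): 18·t ≡ 3 − 9 = -6 (mod 6).
    Divide the congruence (and modulus) by g = 6: 3·t ≡ -1 (mod 1).
    Modulo 1 every t works; take t = 0.
    Then x = 9 + 18·0 = 9, valid modulo lcm(18, 6) = 18: x ≡ 9 (mod 18).
  Combine with x ≡ 9 (mod 12): gcd(18, 12) = 6; 9 - 9 = 0, which IS divisible by 6, so compatible.
    Write x = 9 + 18·t and substitute into x ≡ 9 (mod 12): 18·t ≡ 9 − 9 = 0 (mod 12).
    Divide the congruence (and modulus) by g = 6: 3·t ≡ 0 (mod 2).
    Reduce coefficients mod 2: 1·t ≡ 0 (mod 2).
    So t ≡ 0 (mod 2).
    Then x = 9 + 18·0 = 9, valid modulo lcm(18, 12) = 36: x ≡ 9 (mod 36).
Verify: 9 mod 18 = 9, 9 mod 6 = 3, 9 mod 12 = 9.

x ≡ 9 (mod 36).


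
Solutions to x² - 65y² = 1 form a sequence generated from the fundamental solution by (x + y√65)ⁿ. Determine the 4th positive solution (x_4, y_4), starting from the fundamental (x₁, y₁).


Step 1: Find the fundamental solution (x₁, y₁) of x² - 65y² = 1.
  Expand √65 as a continued fraction. a₀ = ⌊√65⌋ = 8; iterate m_{k+1} = d_k·a_k − m_k, d_{k+1} = (65 − m_{k+1}²)/d_k, a_{k+1} = ⌊(a₀ + m_{k+1})/d_{k+1}⌋ (starting m₀ = 0, d₀ = 1), with convergents p_k = a_k·p_{k-1} + p_{k-2}, q_k = a_k·q_{k-1} + q_{k-2} (p₋₁ = 1, q₋₁ = 0):
  k = 0: a₀ = 8; p₀/q₀ = 8/1; p₀² − 65·q₀² = 64 − 65 = -1.
  k = 1: m = 8, d = 1, a = ⌊(8 + 8)/1⌋ = 16; p/q = (16·8 + 1)/(16·1 + 0) = 129/16; p² − 65·q² = 16641 − 16640 = 1.
  The first convergent with p² − 65·q² = 1 gives the fundamental solution (x₁, y₁) = (129, 16).
Step 2: Apply the recurrence (x_{n+1}, y_{n+1}) = (x₁x_n + 65y₁y_n, x₁y_n + y₁x_n) repeatedly.
  From (x_1, y_1) = (129, 16): x_2 = 129·129 + 65·16·16 = 33281; y_2 = 129·16 + 16·129 = 4128.
  From (x_2, y_2) = (33281, 4128): x_3 = 129·33281 + 65·16·4128 = 8586369; y_3 = 129·4128 + 16·33281 = 1065008.
  From (x_3, y_3) = (8586369, 1065008): x_4 = 129·8586369 + 65·16·1065008 = 2215249921; y_4 = 129·1065008 + 16·8586369 = 274767936.
Step 3: Verify x_4² - 65·y_4² = 4907332212490506241 - 4907332212490506240 = 1 (should be 1). ✓

(x_1, y_1) = (129, 16); (x_4, y_4) = (2215249921, 274767936).
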